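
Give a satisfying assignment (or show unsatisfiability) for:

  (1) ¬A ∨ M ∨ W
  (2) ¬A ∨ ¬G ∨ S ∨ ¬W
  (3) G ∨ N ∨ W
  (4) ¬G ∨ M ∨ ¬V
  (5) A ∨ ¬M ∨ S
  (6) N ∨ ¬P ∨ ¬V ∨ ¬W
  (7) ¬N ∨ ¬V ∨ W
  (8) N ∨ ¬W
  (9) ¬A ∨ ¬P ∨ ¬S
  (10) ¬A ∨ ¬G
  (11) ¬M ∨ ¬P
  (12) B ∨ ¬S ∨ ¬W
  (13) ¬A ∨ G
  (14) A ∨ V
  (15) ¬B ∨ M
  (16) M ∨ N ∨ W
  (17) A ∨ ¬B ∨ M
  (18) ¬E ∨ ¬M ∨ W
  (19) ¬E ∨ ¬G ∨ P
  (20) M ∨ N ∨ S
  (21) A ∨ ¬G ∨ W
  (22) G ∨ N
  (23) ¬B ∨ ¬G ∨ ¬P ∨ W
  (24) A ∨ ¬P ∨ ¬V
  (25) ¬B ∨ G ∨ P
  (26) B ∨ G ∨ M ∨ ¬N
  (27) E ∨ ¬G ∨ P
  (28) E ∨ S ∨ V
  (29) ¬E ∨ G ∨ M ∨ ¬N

UNSATISFIABLE

Case G = True:
  (¬A ∨ ¬G) forces A = False.
  (A ∨ V) forces V = True.
  (¬G ∨ M ∨ ¬V) forces M = True.
  (A ∨ ¬M ∨ S) forces S = True.
  (¬M ∨ ¬P) forces P = False.
  (¬E ∨ ¬G ∨ P) forces E = False.
  Clause (E ∨ ¬G ∨ P) is falsified — contradiction.
Case G = False:
  (¬A ∨ G) forces A = False.
  (A ∨ V) forces V = True.
  (G ∨ N) forces N = True.
  (¬N ∨ ¬V ∨ W) forces W = True.
  (A ∨ ¬P ∨ ¬V) forces P = False.
  (¬B ∨ G ∨ P) forces B = False.
  (B ∨ ¬S ∨ ¬W) forces S = False.
  (A ∨ ¬M ∨ S) forces M = False.
  Clause (B ∨ G ∨ M ∨ ¬N) is falsified — contradiction.
Both cases fail, so the formula is unsatisfiable.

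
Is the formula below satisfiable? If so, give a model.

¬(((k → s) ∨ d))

s=F, d=F, k=T

  ¬(((k → s) ∨ d)) = True
    (k → s) ∨ d = False
      k → s = False
The formula evaluates to True.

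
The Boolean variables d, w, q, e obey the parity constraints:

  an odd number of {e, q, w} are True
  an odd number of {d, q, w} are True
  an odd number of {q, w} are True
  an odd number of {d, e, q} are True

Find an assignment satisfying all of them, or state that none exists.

d: False, w: False, q: True, e: False

{e, q, w}: 1 true → odd ✓
{d, q, w}: 1 true → odd ✓
{q, w}: 1 true → odd ✓
{d, e, q}: 1 true → odd ✓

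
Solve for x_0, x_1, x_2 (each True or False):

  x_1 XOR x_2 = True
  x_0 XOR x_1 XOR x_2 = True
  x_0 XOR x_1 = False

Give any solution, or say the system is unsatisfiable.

x_0 = False; x_1 = False; x_2 = True

x_1 XOR x_2 = F XOR T = True ✓
x_0 XOR x_1 XOR x_2 = F XOR F XOR T = True ✓
x_0 XOR x_1 = F XOR F = False ✓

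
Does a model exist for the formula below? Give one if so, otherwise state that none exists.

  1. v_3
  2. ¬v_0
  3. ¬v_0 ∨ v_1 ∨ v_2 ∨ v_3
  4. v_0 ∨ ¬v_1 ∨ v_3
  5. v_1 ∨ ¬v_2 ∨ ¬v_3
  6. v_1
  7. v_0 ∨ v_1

v_0 = False, v_1 = True, v_2 = False, v_3 = True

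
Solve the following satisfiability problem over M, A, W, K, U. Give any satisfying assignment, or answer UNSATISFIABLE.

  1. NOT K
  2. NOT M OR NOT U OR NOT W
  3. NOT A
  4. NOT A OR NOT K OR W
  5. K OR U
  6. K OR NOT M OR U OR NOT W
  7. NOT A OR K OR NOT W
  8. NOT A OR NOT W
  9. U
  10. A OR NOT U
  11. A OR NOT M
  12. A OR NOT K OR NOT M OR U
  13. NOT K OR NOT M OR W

Unsatisfiable — no assignment works.

Case A = True:
  Clause (NOT A) is falsified — contradiction.
Case A = False:
  (NOT K) forces K = False.
  (K OR U) forces U = True.
  Clause (A OR NOT U) is falsified — contradiction.
Both cases fail, so the formula is unsatisfiable.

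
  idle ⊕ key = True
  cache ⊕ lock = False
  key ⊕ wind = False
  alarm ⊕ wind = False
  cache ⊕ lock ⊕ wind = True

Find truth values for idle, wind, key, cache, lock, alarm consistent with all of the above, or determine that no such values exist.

idle=F, wind=T, key=T, cache=F, lock=F, alarm=T

idle ⊕ key = F ⊕ T = True ✓
cache ⊕ lock = F ⊕ F = False ✓
key ⊕ wind = T ⊕ T = False ✓
alarm ⊕ wind = T ⊕ T = False ✓
cache ⊕ lock ⊕ wind = F ⊕ F ⊕ T = True ✓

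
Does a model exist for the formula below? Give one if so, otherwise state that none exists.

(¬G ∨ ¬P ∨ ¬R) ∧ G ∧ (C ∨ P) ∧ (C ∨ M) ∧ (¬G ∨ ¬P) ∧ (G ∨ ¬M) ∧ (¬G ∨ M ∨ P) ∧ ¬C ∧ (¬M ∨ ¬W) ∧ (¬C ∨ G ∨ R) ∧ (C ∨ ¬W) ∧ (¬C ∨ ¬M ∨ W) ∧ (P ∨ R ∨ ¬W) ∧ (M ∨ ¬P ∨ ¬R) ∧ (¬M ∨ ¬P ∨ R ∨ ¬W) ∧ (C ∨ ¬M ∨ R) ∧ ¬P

UNSATISFIABLE

Case G = True:
  (¬G ∨ ¬P) forces P = False.
  (C ∨ P) forces C = True.
  Clause (¬C) is falsified — contradiction.
Case G = False:
  Clause (G) is falsified — contradiction.
Both cases fail, so the formula is unsatisfiable.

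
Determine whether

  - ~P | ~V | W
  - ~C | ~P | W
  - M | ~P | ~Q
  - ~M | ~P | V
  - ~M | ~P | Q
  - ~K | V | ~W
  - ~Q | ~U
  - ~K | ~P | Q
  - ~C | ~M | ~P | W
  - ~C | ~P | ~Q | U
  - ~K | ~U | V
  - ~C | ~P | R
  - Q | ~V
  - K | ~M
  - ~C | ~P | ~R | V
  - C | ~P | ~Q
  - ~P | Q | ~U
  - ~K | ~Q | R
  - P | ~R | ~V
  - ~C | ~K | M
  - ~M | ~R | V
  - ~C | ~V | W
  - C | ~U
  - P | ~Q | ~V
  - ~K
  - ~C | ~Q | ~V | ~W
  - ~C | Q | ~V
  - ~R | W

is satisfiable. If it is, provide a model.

C = False, R = False, V = False, M = False, U = False, Q = False, P = True, K = False, W = True

Unit clause (~K) forces K = False.
In (K | ~M) only ~M is left, so M = False.
Set C = False.
  then (C | ~U) forces U = False.
Set R = False.
Try V = True:
  (Q | ~V) forces Q = True.
  (M | ~P | ~Q) forces P = False.
  clause (P | ~Q | ~V) is falsified — backtrack.
So V = False.
Set Q = False.
Set P = True.
Set W = True.
All clauses satisfied.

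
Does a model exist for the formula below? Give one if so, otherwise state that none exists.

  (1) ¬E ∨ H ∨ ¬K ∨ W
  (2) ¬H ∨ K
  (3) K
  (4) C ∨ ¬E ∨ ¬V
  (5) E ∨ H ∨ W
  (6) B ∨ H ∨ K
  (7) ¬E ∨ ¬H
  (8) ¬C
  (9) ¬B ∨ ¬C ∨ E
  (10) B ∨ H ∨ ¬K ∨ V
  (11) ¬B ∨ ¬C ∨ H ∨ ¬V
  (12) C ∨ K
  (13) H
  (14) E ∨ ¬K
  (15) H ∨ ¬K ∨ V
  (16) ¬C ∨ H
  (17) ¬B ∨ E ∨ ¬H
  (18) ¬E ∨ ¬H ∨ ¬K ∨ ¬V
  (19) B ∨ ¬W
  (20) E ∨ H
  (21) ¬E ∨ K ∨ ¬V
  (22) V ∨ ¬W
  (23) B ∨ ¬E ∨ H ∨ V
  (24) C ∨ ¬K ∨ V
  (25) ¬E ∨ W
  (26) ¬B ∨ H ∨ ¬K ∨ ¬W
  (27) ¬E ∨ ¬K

UNSATISFIABLE

Case H = True:
  (¬H ∨ K) forces K = True.
  (¬E ∨ ¬H) forces E = False.
  Clause (E ∨ ¬K) is falsified — contradiction.
Case H = False:
  Clause (H) is falsified — contradiction.
Both cases fail, so the formula is unsatisfiable.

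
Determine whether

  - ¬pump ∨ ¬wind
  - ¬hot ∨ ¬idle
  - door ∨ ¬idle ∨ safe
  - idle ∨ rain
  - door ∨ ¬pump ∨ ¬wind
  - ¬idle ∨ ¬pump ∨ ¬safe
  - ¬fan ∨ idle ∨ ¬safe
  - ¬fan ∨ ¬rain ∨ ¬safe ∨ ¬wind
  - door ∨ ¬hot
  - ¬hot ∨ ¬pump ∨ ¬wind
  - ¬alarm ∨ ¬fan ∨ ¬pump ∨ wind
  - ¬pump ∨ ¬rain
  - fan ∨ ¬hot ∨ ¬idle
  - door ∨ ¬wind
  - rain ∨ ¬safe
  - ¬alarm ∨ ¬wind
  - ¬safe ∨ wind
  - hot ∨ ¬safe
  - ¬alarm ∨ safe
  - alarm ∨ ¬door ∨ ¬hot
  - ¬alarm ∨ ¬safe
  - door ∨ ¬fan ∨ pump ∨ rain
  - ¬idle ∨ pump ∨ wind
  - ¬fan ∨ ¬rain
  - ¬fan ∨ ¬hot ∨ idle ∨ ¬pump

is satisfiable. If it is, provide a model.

rain=T, alarm=F, pump=F, idle=F, safe=F, hot=F, wind=F, fan=F, door=F

Set rain = True.
  then (¬pump ∨ ¬rain) forces pump = False.
  then (¬fan ∨ ¬rain) forces fan = False.
Try alarm = True:
  (¬alarm ∨ ¬wind) forces wind = False.
  (¬safe ∨ wind) forces safe = False.
  clause (¬alarm ∨ safe) is falsified — backtrack.
So alarm = False.
Set idle = False.
Set safe = False.
Set hot = False.
Set wind = False.
Set door = False.
All clauses satisfied.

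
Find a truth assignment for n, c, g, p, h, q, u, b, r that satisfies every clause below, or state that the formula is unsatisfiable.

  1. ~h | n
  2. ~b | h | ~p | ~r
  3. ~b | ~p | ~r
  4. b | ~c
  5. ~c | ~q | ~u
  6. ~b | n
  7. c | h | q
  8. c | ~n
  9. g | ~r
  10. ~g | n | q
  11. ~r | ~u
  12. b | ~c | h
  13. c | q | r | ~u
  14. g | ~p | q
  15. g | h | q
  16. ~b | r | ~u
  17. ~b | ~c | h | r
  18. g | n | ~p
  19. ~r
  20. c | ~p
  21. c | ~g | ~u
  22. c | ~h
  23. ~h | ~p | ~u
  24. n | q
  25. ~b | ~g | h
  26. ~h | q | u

n: True, c: True, g: False, p: True, h: True, q: True, u: False, b: True, r: False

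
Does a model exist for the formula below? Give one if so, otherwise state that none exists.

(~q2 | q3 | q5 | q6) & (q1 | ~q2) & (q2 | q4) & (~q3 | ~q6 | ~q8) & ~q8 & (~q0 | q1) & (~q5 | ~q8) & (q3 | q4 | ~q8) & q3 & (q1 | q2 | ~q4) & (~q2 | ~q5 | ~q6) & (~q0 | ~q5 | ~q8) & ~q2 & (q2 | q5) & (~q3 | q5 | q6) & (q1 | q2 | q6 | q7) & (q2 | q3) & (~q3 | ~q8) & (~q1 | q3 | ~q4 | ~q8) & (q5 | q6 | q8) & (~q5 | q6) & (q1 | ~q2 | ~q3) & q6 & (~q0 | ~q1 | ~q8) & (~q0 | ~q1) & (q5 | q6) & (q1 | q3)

Unit clause (~q8) forces q8 = False.
Unit clause (q3) forces q3 = True.
Unit clause (~q2) forces q2 = False.
In (q2 | q5) only q5 is left, so q5 = True.
In (~q5 | q6) only q6 is left, so q6 = True.
In (q2 | q4) only q4 is left, so q4 = True.
In (q1 | q2 | ~q4) only q1 is left, so q1 = True.
In (~q0 | ~q1) only ~q0 is left, so q0 = False.
Set q7 = False.
All clauses satisfied.

q0 = False, q1 = True, q2 = False, q3 = True, q4 = True, q5 = True, q6 = True, q7 = False, q8 = False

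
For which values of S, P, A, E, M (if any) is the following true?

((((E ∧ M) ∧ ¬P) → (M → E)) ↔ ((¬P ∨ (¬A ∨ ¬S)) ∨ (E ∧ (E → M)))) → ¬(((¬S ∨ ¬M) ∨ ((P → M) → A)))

S=T, P=T, A=F, E=F, M=T

  ((((E ∧ M) ∧ ¬P) → (M → E)) ↔ ((¬P ∨ (¬A ∨ ¬S)) ∨ (E ∧ (E → M)))) → ¬(((¬S ∨ ¬M) ∨ ((P → M) → A))) = True
    (((E ∧ M) ∧ ¬P) → (M → E)) ↔ ((¬P ∨ (¬A ∨ ¬S)) ∨ (E ∧ (E → M))) = True
      ((E ∧ M) ∧ ¬P) → (M → E) = True
        (E ∧ M) ∧ ¬P = False
          E ∧ M = False
          ¬P = False
        M → E = False
      (¬P ∨ (¬A ∨ ¬S)) ∨ (E ∧ (E → M)) = True
        ¬P ∨ (¬A ∨ ¬S) = True
          ¬P = False
          ¬A ∨ ¬S = True
            ¬A = True
            ¬S = False
        E ∧ (E → M) = False
          E → M = True
    ¬(((¬S ∨ ¬M) ∨ ((P → M) → A))) = True
      (¬S ∨ ¬M) ∨ ((P → M) → A) = False
        ¬S ∨ ¬M = False
          ¬S = False
          ¬M = False
        (P → M) → A = False
          P → M = True
The formula evaluates to True.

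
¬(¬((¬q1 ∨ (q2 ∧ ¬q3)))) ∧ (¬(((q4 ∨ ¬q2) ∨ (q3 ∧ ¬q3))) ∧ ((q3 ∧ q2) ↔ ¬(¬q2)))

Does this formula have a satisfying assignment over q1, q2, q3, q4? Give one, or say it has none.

q1 = False, q2 = True, q3 = True, q4 = False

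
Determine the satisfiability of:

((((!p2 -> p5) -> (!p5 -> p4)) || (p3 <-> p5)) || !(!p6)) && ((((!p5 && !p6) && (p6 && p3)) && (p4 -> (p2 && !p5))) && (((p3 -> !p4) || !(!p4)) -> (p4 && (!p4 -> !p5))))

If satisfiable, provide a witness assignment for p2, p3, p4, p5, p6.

Case p6 = True: the conjunct !p6 is False.
Case p6 = False: the conjunct p6 is False.
Both cases fail — unsatisfiable.

Unsatisfiable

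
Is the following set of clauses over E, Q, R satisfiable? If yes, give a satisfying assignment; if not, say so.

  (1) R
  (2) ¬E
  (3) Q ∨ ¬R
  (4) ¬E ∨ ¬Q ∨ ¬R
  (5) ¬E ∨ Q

Unit clause (R) forces R = True.
Unit clause (¬E) forces E = False.
In (Q ∨ ¬R) only Q is left, so Q = True.
Check each clause:
  (R): R holds.
  (¬E): ¬E holds.
  (Q ∨ ¬R): Q holds.
  (¬E ∨ ¬Q ∨ ¬R): ¬E holds.
  (¬E ∨ Q): ¬E holds.
All clauses satisfied.

E: False, Q: True, R: True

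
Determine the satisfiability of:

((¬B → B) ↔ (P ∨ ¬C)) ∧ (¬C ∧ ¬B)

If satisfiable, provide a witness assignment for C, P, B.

UNSATISFIABLE

Case C = True: the conjunct ¬C is False.
Case C = False: the formula simplifies to (¬B → B) ∧ ¬B.
  B = True: the conjunct ¬B is False.
  B = False: the conjunct ¬B → B becomes ¬False → False = False.
Both cases fail — unsatisfiable.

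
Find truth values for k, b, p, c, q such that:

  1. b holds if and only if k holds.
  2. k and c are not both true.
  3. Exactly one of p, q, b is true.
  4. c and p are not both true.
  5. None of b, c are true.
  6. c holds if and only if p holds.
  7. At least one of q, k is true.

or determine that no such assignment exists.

k = False, b = False, p = False, c = False, q = True

  (1) b=F, k=F — same ✓
  (2) k=F, c=F — not both ✓
  (3) {p, q, b}: 1 true — exactly one ✓
  (4) c=F, p=F — not both ✓
  (5) {b, c}: 0 true — none ✓
  (6) c=F, p=F — same ✓
  (7) {q, k}: 1 true — at least one ✓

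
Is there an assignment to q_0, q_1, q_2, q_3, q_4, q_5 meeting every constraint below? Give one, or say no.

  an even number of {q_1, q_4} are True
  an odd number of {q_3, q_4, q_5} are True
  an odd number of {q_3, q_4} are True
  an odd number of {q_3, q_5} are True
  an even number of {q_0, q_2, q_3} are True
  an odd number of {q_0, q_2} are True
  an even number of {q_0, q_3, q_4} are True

q_0: True, q_1: False, q_2: False, q_3: True, q_4: False, q_5: False

{q_1, q_4}: 0 true → even ✓
{q_3, q_4, q_5}: 1 true → odd ✓
{q_3, q_4}: 1 true → odd ✓
{q_3, q_5}: 1 true → odd ✓
{q_0, q_2, q_3}: 2 true → even ✓
{q_0, q_2}: 1 true → odd ✓
{q_0, q_3, q_4}: 2 true → even ✓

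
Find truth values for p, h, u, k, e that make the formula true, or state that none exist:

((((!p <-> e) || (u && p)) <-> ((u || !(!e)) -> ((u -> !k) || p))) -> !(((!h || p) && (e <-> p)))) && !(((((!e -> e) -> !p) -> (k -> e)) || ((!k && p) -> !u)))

No satisfying assignment exists.

The conjunct !(((((!e -> e) -> !p) -> (k -> e)) || ((!k && p) -> !u))) is unsatisfiable on its own:
  k = True: this becomes !(((((!e -> e) -> !p) -> e) || True)) = False.
  k = False: this becomes !((True || (p -> !u))) = False.
So the whole conjunction is unsatisfiable.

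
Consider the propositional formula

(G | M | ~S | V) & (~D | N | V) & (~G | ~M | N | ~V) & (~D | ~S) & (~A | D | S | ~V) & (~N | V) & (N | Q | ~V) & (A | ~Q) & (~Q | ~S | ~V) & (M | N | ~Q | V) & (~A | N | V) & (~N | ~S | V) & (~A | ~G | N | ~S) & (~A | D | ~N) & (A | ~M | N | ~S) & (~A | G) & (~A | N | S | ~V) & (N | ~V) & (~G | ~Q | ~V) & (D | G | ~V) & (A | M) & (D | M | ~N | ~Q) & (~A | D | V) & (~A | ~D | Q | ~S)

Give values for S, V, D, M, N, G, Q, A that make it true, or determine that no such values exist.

S = False; V = True; D = True; M = True; N = True; G = False; Q = False; A = False

Set S = False.
Set V = True.
  then (N | ~V) forces N = True.
Set D = True.
Set M = True.
Set G = False.
  then (~A | G) forces A = False.
  then (A | ~Q) forces Q = False.
All clauses satisfied.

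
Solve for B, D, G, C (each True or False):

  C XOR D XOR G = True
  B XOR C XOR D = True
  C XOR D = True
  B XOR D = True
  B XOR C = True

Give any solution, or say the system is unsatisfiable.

Adding constraints 3, 4, 5 mod 2: every variable appears an even number of times on the left, so the left side is 0.
But the right sides sum to 1 (mod 2). 0 ≠ 1 — the system is inconsistent.

Unsatisfiable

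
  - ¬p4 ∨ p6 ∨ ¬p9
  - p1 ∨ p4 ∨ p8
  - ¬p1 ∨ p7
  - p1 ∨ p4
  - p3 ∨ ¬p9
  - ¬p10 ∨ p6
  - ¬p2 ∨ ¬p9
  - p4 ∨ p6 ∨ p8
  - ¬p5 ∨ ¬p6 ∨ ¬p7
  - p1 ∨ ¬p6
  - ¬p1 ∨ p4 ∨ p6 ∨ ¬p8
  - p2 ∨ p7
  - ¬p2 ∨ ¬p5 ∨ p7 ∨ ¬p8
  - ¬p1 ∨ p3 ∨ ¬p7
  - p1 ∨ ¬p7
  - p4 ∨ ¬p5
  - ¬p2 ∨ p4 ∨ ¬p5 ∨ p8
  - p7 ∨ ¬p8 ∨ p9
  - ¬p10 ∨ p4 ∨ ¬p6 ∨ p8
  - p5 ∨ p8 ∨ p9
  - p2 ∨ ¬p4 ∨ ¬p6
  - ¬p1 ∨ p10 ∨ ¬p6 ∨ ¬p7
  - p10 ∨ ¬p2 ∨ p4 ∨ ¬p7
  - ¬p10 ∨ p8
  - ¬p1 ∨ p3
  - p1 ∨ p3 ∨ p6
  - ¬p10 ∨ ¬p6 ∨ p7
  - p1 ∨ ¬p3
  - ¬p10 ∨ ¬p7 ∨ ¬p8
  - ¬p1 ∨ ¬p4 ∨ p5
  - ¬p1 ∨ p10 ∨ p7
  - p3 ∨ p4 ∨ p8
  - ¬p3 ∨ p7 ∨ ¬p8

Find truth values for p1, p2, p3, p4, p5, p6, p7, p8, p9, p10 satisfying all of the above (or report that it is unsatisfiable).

p1 = True, p2 = True, p3 = True, p4 = True, p5 = True, p6 = False, p7 = True, p8 = False, p9 = False, p10 = False

Set p1 = True.
  then (¬p1 ∨ p7) forces p7 = True.
  then (¬p1 ∨ p3 ∨ ¬p7) forces p3 = True.
Set p2 = True.
  then (¬p2 ∨ ¬p9) forces p9 = False.
Try p4 = False:
  (p4 ∨ ¬p5) forces p5 = False.
  (p5 ∨ p8 ∨ p9) forces p8 = True.
  (¬p1 ∨ p4 ∨ p6 ∨ ¬p8) forces p6 = True.
  (¬p1 ∨ p10 ∨ ¬p6 ∨ ¬p7) forces p10 = True.
  clause (¬p10 ∨ ¬p7 ∨ ¬p8) is falsified — backtrack.
So p4 = True.
  then (¬p1 ∨ ¬p4 ∨ p5) forces p5 = True.
  then (¬p5 ∨ ¬p6 ∨ ¬p7) forces p6 = False.
  then (¬p10 ∨ p6) forces p10 = False.
Set p8 = False.
All clauses satisfied.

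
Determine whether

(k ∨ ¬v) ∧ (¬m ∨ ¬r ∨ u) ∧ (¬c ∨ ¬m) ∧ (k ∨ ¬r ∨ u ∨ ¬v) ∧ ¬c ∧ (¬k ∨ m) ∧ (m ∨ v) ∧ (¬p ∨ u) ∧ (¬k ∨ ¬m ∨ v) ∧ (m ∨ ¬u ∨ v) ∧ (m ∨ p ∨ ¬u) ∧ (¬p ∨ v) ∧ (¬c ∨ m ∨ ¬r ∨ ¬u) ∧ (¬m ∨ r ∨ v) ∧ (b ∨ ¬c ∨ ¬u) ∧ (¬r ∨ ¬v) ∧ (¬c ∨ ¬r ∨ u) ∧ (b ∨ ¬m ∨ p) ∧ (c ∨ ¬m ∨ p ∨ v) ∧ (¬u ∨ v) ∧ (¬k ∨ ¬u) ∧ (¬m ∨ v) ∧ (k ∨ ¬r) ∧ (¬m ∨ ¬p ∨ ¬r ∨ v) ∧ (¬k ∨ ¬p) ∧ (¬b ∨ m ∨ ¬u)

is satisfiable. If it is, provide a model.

k=T; u=F; c=F; v=T; r=F; m=T; b=T; p=F

Unit clause (¬c) forces c = False.
Try k = False:
  (k ∨ ¬v) forces v = False.
  (m ∨ v) forces m = True.
  clause (¬m ∨ v) is falsified — backtrack.
So k = True.
  then (¬k ∨ m) forces m = True.
  then (¬k ∨ ¬m ∨ v) forces v = True.
  then (¬r ∨ ¬v) forces r = False.
  then (¬k ∨ ¬u) forces u = False.
  then (¬k ∨ ¬p) forces p = False.
  then (b ∨ ¬m ∨ p) forces b = True.
All clauses satisfied.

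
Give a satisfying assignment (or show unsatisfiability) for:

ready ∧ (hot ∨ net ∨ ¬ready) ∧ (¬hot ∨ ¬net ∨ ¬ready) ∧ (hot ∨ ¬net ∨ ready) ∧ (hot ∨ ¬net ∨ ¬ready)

hot = True, ready = True, net = False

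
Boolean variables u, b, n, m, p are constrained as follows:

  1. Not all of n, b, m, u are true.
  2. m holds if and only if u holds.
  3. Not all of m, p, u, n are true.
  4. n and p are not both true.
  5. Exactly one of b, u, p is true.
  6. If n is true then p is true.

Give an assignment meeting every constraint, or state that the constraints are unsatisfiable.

u=F; b=F; n=F; m=F; p=T

  (1) {n, b, m, u}: 0/4 true — not all ✓
  (2) m=F, u=F — same ✓
  (3) {m, p, u, n}: 1/4 true — not all ✓
  (4) n=F, p=T — not both ✓
  (5) {b, u, p}: 1 true — exactly one ✓
  (6) n=F ⇒ p: vacuous ✓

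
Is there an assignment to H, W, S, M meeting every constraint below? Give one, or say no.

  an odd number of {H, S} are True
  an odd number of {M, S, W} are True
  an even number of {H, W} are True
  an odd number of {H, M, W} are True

Unsatisfiable — no assignment works.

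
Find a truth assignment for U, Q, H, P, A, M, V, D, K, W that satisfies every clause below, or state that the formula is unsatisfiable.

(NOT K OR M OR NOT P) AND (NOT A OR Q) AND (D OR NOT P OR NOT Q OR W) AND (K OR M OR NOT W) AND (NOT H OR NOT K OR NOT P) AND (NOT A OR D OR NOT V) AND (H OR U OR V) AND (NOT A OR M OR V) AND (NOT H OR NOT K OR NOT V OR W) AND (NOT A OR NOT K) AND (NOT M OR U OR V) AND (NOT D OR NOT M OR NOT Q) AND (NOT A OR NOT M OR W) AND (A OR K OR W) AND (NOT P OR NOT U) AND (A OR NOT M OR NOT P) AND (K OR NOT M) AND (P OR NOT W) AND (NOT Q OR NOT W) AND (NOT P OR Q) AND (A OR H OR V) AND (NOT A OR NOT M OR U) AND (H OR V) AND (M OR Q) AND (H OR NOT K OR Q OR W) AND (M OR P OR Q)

U: False, Q: True, H: True, P: True, A: True, M: False, V: True, D: True, K: False, W: False

Set U = False.
Set Q = True.
  then (NOT Q OR NOT W) forces W = False.
Set H = True.
Set P = True.
  then (D OR NOT P OR NOT Q OR W) forces D = True.
  then (NOT H OR NOT K OR NOT P) forces K = False.
  then (NOT D OR NOT M OR NOT Q) forces M = False.
  then (A OR K OR W) forces A = True.
  then (NOT A OR M OR V) forces V = True.
All clauses satisfied.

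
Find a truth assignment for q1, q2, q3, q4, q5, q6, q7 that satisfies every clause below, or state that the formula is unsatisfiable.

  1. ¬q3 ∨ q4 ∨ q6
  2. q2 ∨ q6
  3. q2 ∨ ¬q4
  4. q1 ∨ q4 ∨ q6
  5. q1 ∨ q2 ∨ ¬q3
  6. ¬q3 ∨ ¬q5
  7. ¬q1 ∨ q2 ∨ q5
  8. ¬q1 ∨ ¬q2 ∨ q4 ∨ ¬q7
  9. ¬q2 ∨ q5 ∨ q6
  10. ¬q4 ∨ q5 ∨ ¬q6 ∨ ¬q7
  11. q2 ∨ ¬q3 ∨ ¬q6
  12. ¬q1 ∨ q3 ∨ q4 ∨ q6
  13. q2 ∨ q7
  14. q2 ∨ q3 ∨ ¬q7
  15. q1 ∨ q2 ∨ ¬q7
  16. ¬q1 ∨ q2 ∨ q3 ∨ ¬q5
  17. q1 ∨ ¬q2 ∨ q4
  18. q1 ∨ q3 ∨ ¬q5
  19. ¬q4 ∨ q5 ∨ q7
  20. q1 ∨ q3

Set q1 = True.
Try q2 = False:
  (q2 ∨ q6) forces q6 = True.
  (q2 ∨ ¬q4) forces q4 = False.
  (¬q1 ∨ q2 ∨ q5) forces q5 = True.
  (¬q3 ∨ ¬q5) forces q3 = False.
  clause (¬q1 ∨ q2 ∨ q3 ∨ ¬q5) is falsified — backtrack.
So q2 = True.
Set q3 = False.
Set q4 = False.
  then (¬q1 ∨ ¬q2 ∨ q4 ∨ ¬q7) forces q7 = False.
  then (¬q1 ∨ q3 ∨ q4 ∨ q6) forces q6 = True.
Set q5 = True.
All clauses satisfied.

q1 = True, q2 = True, q3 = False, q4 = False, q5 = True, q6 = True, q7 = False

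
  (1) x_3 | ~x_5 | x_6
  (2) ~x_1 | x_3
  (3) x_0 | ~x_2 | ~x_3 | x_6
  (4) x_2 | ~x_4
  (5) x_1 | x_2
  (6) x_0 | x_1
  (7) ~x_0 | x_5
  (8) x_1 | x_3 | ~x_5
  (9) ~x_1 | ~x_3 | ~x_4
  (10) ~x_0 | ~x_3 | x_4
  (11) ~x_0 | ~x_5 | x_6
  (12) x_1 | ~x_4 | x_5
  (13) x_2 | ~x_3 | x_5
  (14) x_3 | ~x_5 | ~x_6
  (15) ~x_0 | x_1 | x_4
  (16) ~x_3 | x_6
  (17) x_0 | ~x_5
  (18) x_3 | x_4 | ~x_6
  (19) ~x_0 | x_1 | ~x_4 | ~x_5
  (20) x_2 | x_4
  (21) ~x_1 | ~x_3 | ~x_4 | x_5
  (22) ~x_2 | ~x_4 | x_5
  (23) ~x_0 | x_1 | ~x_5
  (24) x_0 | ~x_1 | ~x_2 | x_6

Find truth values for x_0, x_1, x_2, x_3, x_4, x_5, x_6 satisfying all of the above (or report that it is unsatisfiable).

x_0=F; x_1=T; x_2=T; x_3=T; x_4=F; x_5=F; x_6=T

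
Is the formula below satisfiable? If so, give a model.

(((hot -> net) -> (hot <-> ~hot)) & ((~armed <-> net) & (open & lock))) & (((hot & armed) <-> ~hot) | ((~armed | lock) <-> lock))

armed=T; lock=T; open=T; net=F; hot=T

  ((hot -> net) -> (hot <-> ~hot)) & ((~armed <-> net) & (open & lock)) = True
    (hot -> net) -> (hot <-> ~hot) = True
      hot -> net = False
      hot <-> ~hot = False
        ~hot = False
    (~armed <-> net) & (open & lock) = True
      ~armed <-> net = True
        ~armed = False
      open & lock = True
  ((hot & armed) <-> ~hot) | ((~armed | lock) <-> lock) = True
    (hot & armed) <-> ~hot = False
      hot & armed = True
      ~hot = False
    (~armed | lock) <-> lock = True
      ~armed | lock = True
        ~armed = False
Both conjuncts True, so the formula holds.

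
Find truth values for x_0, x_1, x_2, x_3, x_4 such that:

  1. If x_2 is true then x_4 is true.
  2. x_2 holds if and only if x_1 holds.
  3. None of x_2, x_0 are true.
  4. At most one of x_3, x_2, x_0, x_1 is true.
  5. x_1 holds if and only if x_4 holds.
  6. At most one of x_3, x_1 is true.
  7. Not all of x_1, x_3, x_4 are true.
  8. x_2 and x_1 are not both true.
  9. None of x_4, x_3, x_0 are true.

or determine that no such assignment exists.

x_0=F, x_1=F, x_2=F, x_3=F, x_4=F

  (1) x_2=F ⇒ x_4: vacuous ✓
  (2) x_2=F, x_1=F — same ✓
  (3) {x_2, x_0}: 0 true — none ✓
  (4) {x_3, x_2, x_0, x_1}: 0 true — at most one ✓
  (5) x_1=F, x_4=F — same ✓
  (6) {x_3, x_1}: 0 true — at most one ✓
  (7) {x_1, x_3, x_4}: 0/3 true — not all ✓
  (8) x_2=F, x_1=F — not both ✓
  (9) {x_4, x_3, x_0}: 0 true — none ✓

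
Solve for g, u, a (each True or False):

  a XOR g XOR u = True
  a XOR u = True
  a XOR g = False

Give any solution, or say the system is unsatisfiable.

g: False, u: True, a: False

a XOR g XOR u = F XOR F XOR T = True ✓
a XOR u = F XOR T = True ✓
a XOR g = F XOR F = False ✓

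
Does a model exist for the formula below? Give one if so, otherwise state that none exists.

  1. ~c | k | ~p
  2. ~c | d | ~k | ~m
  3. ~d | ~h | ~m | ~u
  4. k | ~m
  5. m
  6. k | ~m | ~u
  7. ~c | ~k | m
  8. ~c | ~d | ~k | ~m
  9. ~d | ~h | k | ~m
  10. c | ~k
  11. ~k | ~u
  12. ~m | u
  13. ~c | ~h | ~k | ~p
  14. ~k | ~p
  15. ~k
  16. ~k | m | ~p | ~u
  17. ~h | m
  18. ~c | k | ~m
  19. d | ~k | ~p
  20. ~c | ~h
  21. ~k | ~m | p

Unsatisfiable

Case k = True:
  Clause (~k) is falsified — contradiction.
Case k = False:
  (k | ~m) forces m = False.
  Clause (m) is falsified — contradiction.
Both cases fail, so the formula is unsatisfiable.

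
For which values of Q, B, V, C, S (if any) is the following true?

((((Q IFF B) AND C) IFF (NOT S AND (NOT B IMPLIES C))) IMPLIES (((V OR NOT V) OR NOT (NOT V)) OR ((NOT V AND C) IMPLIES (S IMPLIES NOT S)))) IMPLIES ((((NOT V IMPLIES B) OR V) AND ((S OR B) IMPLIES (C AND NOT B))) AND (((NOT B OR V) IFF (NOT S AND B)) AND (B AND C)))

Case V = True: the formula simplifies to ((S OR B) IMPLIES (C AND NOT B)) AND ((NOT S AND B) AND (B AND C)).
  B = True: the conjunct (S OR B) IMPLIES (C AND NOT B) becomes (S OR True) IMPLIES (C AND False) = False.
  B = False: the conjunct B is False.
Case V = False: the formula simplifies to (B AND ((S OR B) IMPLIES (C AND NOT B))) AND ((NOT B IFF (NOT S AND B)) AND (B AND C)).
  B = True: the conjunct (S OR B) IMPLIES (C AND NOT B) becomes (S OR True) IMPLIES (C AND False) = False.
  B = False: the conjunct B is False.
Both cases fail — unsatisfiable.

The formula is unsatisfiable.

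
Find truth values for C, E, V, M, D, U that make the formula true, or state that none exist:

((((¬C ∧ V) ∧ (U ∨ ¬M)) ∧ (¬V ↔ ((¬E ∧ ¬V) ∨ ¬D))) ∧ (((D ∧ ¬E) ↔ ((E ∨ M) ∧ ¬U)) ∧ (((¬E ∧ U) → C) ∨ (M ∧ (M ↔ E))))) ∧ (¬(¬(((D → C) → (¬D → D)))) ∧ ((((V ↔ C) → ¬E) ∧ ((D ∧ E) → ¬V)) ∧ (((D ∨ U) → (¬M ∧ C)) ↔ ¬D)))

Unsatisfiable

Case D = True: the formula simplifies to ((((¬C ∧ V) ∧ (U ∨ ¬M)) ∧ (¬V ↔ (¬E ∧ ¬V))) ∧ ((¬E ↔ ((E ∨ M) ∧ ¬U)) ∧ (((¬E ∧ U) → C) ∨ (M ∧ (M ↔ E))))) ∧ ((((V ↔ C) → ¬E) ∧ (E → ¬V)) ∧ ¬((¬M ∧ C))).
  V = True: simplifies to ((¬C ∧ (U ∨ ¬M)) ∧ ((¬E ↔ ((E ∨ M) ∧ ¬U)) ∧ (((¬E ∧ U) → C) ∨ (M ∧ (M ↔ E))))) ∧ (((C → ¬E) ∧ ¬E) ∧ ¬((¬M ∧ C))).
    E = True: the conjunct ¬E is False.
    E = False: simplifies to ((¬C ∧ (U ∨ ¬M)) ∧ ((M ∧ ¬U) ∧ ((U → C) ∨ (M ∧ ¬M)))) ∧ ¬((¬M ∧ C)).
      M = True: simplifies to (¬C ∧ U) ∧ (¬U ∧ (U → C)).
        U = True: the conjunct ¬U is False.
        U = False: the conjunct U is False.
      M = False: the conjunct M is False.
  V = False: the conjunct V is False.
Case D = False: the conjunct ¬(¬(((D → C) → (¬D → D)))) becomes ¬(¬False) = False.
Both cases fail — unsatisfiable.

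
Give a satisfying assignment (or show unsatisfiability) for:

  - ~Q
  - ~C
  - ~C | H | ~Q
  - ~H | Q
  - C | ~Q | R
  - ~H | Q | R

Unit clause (~Q) forces Q = False.
Unit clause (~C) forces C = False.
In (~H | Q) only ~H is left, so H = False.
Set R = False.
All clauses satisfied.

H = False; Q = False; R = False; C = False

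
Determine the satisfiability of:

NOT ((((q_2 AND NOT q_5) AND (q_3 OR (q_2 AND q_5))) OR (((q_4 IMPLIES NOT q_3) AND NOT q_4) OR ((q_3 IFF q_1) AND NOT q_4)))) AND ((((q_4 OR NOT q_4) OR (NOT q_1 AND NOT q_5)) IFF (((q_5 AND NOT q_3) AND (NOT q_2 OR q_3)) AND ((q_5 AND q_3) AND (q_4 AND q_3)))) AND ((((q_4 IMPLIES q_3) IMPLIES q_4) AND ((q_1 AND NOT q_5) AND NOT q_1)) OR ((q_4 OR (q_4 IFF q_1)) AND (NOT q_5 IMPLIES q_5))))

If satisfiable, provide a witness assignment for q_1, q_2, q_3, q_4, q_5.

The conjunct ((q_4 OR NOT q_4) OR (NOT q_1 AND NOT q_5)) IFF (((q_5 AND NOT q_3) AND (NOT q_2 OR q_3)) AND ((q_5 AND q_3) AND (q_4 AND q_3))) is unsatisfiable on its own:
  q_4 = True: simplifies to ((q_5 AND NOT q_3) AND (NOT q_2 OR q_3)) AND ((q_5 AND q_3) AND q_3).
    q_3 = True: the conjunct NOT q_3 is False.
    q_3 = False: the conjunct q_3 is False.
  q_4 = False: this becomes (True OR (NOT q_1 AND NOT q_5)) IFF (((q_5 AND NOT q_3) AND (NOT q_2 OR q_3)) AND False) = False.
So the whole conjunction is unsatisfiable.

The formula is unsatisfiable.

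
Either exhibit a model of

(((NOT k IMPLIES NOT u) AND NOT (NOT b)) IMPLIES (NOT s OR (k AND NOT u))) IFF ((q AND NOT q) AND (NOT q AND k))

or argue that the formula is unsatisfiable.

q: False, k: True, s: True, u: True, b: True

  (((NOT k IMPLIES NOT u) AND NOT (NOT b)) IMPLIES (NOT s OR (k AND NOT u))) IFF ((q AND NOT q) AND (NOT q AND k)) = True
    ((NOT k IMPLIES NOT u) AND NOT (NOT b)) IMPLIES (NOT s OR (k AND NOT u)) = False
      (NOT k IMPLIES NOT u) AND NOT (NOT b) = True
        NOT k IMPLIES NOT u = True
          NOT k = False
          NOT u = False
        NOT (NOT b) = True
          NOT b = False
      NOT s OR (k AND NOT u) = False
        NOT s = False
        k AND NOT u = False
          NOT u = False
    (q AND NOT q) AND (NOT q AND k) = False
      q AND NOT q = False
        NOT q = True
      NOT q AND k = True
        NOT q = True
The formula evaluates to True.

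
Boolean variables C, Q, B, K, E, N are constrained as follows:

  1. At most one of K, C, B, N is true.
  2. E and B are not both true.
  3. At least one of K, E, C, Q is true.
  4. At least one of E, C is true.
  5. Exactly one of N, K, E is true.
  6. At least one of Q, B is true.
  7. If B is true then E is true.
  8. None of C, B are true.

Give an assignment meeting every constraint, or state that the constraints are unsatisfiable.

C = False, Q = True, B = False, K = False, E = True, N = False

  (1) {K, C, B, N}: 0 true — at most one ✓
  (2) E=T, B=F — not both ✓
  (3) {K, E, C, Q}: 2 true — at least one ✓
  (4) {E, C}: 1 true — at least one ✓
  (5) {N, K, E}: 1 true — exactly one ✓
  (6) {Q, B}: 1 true — at least one ✓
  (7) B=F ⇒ E: vacuous ✓
  (8) {C, B}: 0 true — none ✓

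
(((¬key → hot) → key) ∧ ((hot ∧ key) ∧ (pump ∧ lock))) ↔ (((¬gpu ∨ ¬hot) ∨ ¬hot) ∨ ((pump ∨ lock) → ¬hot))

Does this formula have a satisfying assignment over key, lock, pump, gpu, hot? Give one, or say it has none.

key=F; lock=F; pump=T; gpu=T; hot=T

  (((¬key → hot) → key) ∧ ((hot ∧ key) ∧ (pump ∧ lock))) ↔ (((¬gpu ∨ ¬hot) ∨ ¬hot) ∨ ((pump ∨ lock) → ¬hot)) = True
    ((¬key → hot) → key) ∧ ((hot ∧ key) ∧ (pump ∧ lock)) = False
      (¬key → hot) → key = False
        ¬key → hot = True
          ¬key = True
      (hot ∧ key) ∧ (pump ∧ lock) = False
        hot ∧ key = False
        pump ∧ lock = False
    ((¬gpu ∨ ¬hot) ∨ ¬hot) ∨ ((pump ∨ lock) → ¬hot) = False
      (¬gpu ∨ ¬hot) ∨ ¬hot = False
        ¬gpu ∨ ¬hot = False
          ¬gpu = False
          ¬hot = False
        ¬hot = False
      (pump ∨ lock) → ¬hot = False
        pump ∨ lock = True
        ¬hot = False
The formula evaluates to True.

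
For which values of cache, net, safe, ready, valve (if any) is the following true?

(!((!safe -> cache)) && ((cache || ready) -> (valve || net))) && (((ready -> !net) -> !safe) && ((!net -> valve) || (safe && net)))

cache=F, net=T, safe=F, ready=F, valve=F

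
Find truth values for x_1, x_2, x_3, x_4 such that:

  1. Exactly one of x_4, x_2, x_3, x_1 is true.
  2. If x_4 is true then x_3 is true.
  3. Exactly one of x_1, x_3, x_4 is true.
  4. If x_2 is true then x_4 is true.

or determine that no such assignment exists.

x_1=F, x_2=F, x_3=T, x_4=F

  (1) {x_4, x_2, x_3, x_1}: 1 true — exactly one ✓
  (2) x_4=F ⇒ x_3: vacuous ✓
  (3) {x_1, x_3, x_4}: 1 true — exactly one ✓
  (4) x_2=F ⇒ x_4: vacuous ✓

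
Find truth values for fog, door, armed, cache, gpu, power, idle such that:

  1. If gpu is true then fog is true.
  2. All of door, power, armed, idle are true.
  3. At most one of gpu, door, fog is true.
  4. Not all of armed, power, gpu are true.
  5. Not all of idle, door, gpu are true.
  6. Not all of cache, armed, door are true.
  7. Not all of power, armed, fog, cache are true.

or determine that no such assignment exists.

fog = False, door = True, armed = True, cache = False, gpu = False, power = True, idle = True

  (1) gpu=F ⇒ fog: vacuous ✓
  (2) {door, power, armed, idle}: all 4 true ✓
  (3) {gpu, door, fog}: 1 true — at most one ✓
  (4) {armed, power, gpu}: 2/3 true — not all ✓
  (5) {idle, door, gpu}: 2/3 true — not all ✓
  (6) {cache, armed, door}: 2/3 true — not all ✓
  (7) {power, armed, fog, cache}: 2/4 true — not all ✓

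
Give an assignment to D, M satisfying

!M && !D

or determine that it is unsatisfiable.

D = False; M = False

  !M = True
  !D = True
Both conjuncts True, so the formula holds.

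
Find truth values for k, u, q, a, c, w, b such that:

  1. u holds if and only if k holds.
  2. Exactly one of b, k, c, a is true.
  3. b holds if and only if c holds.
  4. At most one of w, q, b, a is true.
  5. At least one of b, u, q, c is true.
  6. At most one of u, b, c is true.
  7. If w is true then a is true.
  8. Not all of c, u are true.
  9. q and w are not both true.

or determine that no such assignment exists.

k: True, u: True, q: False, a: False, c: False, w: False, b: False

  (1) u=T, k=T — same ✓
  (2) {b, k, c, a}: 1 true — exactly one ✓
  (3) b=F, c=F — same ✓
  (4) {w, q, b, a}: 0 true — at most one ✓
  (5) {b, u, q, c}: 1 true — at least one ✓
  (6) {u, b, c}: 1 true — at most one ✓
  (7) w=F ⇒ a: vacuous ✓
  (8) {c, u}: 1/2 true — not all ✓
  (9) q=F, w=F — not both ✓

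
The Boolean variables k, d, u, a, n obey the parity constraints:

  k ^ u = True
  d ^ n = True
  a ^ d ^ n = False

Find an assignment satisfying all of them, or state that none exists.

k=F, d=F, u=T, a=T, n=T

k ^ u = F ^ T = True ✓
d ^ n = F ^ T = True ✓
a ^ d ^ n = T ^ F ^ T = False ✓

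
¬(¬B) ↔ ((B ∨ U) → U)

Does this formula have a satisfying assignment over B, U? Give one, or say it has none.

B: True; U: True

  ¬(¬B) ↔ ((B ∨ U) → U) = True
    ¬(¬B) = True
      ¬B = False
    (B ∨ U) → U = True
      B ∨ U = True
The formula evaluates to True.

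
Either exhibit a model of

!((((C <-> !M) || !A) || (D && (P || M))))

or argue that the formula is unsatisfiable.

D = False, A = True, C = True, P = True, M = True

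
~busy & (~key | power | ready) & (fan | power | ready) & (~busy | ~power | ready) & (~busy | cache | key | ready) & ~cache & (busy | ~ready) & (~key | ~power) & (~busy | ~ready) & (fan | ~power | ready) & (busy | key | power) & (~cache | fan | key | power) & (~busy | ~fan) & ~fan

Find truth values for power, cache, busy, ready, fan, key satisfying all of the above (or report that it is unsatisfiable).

Case cache = True:
  Clause (~cache) is falsified — contradiction.
Case cache = False:
  (~busy) forces busy = False.
  (busy | ~ready) forces ready = False.
  (~fan) forces fan = False.
  (fan | power | ready) forces power = True.
  Clause (fan | ~power | ready) is falsified — contradiction.
Both cases fail, so the formula is unsatisfiable.

Unsatisfiable — no assignment works.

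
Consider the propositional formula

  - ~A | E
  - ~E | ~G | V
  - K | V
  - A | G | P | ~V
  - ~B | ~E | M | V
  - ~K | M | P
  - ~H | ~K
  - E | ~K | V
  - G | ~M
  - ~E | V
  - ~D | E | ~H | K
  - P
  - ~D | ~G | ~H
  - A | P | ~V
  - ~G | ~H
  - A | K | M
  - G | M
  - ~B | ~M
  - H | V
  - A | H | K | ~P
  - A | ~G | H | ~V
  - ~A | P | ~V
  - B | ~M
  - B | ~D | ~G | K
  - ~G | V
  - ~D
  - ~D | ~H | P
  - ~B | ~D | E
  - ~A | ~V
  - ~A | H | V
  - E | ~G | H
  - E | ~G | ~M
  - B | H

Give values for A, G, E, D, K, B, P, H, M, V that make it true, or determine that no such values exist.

No satisfying assignment exists.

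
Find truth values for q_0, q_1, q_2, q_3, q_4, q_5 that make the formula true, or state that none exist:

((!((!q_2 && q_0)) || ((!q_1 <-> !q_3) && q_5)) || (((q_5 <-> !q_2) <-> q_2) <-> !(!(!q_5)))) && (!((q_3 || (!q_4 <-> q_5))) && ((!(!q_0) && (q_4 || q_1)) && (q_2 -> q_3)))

q_0 = True; q_1 = True; q_2 = False; q_3 = False; q_4 = False; q_5 = False

  (!((!q_2 && q_0)) || ((!q_1 <-> !q_3) && q_5)) || (((q_5 <-> !q_2) <-> q_2) <-> !(!(!q_5))) = True
    !((!q_2 && q_0)) || ((!q_1 <-> !q_3) && q_5) = False
      !((!q_2 && q_0)) = False
        !q_2 && q_0 = True
          !q_2 = True
      (!q_1 <-> !q_3) && q_5 = False
        !q_1 <-> !q_3 = False
          !q_1 = False
          !q_3 = True
    ((q_5 <-> !q_2) <-> q_2) <-> !(!(!q_5)) = True
      (q_5 <-> !q_2) <-> q_2 = True
        q_5 <-> !q_2 = False
          !q_2 = True
      !(!(!q_5)) = True
        !(!q_5) = False
          !q_5 = True
  !((q_3 || (!q_4 <-> q_5))) && ((!(!q_0) && (q_4 || q_1)) && (q_2 -> q_3)) = True
    !((q_3 || (!q_4 <-> q_5))) = True
      q_3 || (!q_4 <-> q_5) = False
        !q_4 <-> q_5 = False
          !q_4 = True
    (!(!q_0) && (q_4 || q_1)) && (q_2 -> q_3) = True
      !(!q_0) && (q_4 || q_1) = True
        !(!q_0) = True
          !q_0 = False
        q_4 || q_1 = True
      q_2 -> q_3 = True
Both conjuncts True, so the formula holds.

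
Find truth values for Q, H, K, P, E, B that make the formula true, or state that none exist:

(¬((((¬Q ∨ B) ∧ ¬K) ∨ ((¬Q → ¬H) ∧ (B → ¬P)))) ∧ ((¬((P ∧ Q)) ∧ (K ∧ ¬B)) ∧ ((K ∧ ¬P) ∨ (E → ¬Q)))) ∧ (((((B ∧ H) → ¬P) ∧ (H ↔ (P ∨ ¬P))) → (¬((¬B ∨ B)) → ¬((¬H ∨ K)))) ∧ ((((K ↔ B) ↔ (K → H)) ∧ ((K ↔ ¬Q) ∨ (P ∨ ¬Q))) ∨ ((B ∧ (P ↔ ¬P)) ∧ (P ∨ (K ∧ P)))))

Case B = True: the conjunct ¬B is False.
Case B = False: the formula simplifies to (¬(((¬Q ∧ ¬K) ∨ (¬Q → ¬H))) ∧ ((¬((P ∧ Q)) ∧ K) ∧ ((K ∧ ¬P) ∨ (E → ¬Q)))) ∧ ((¬K ↔ (K → H)) ∧ ((K ↔ ¬Q) ∨ (P ∨ ¬Q))).
  Q = True: the conjunct ¬(((¬Q ∧ ¬K) ∨ (¬Q → ¬H))) becomes ¬((False ∨ True)) = False.
  Q = False: simplifies to (¬((¬K ∨ ¬H)) ∧ K) ∧ (¬K ↔ (K → H)).
    K = True: simplifies to ¬(¬H) ∧ ¬H.
      H = True: the conjunct ¬H is False.
      H = False: the conjunct ¬(¬H) becomes ¬(¬False) = False.
    K = False: the conjunct ¬((¬K ∨ ¬H)) becomes ¬((True ∨ ¬H)) = False.
Both cases fail — unsatisfiable.

Unsatisfiable — no assignment works.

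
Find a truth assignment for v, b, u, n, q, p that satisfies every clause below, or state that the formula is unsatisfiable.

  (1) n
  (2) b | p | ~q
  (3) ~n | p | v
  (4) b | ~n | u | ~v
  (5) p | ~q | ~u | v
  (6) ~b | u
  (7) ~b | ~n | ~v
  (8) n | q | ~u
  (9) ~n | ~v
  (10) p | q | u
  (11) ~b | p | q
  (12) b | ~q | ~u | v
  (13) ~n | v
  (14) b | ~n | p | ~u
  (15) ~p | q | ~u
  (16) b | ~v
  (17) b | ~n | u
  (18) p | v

Unsatisfiable — no assignment works.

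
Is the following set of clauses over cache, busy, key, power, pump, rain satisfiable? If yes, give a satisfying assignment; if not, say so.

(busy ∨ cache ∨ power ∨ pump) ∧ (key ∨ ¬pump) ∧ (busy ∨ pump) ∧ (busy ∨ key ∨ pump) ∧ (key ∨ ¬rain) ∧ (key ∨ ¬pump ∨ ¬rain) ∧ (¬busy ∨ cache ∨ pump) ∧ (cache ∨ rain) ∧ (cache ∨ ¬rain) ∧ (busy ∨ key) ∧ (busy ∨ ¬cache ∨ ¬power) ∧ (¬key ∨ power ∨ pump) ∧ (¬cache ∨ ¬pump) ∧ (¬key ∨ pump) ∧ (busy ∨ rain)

Try cache = False:
  (cache ∨ rain) forces rain = True.
  clause (cache ∨ ¬rain) is falsified — backtrack.
So cache = True.
  then (¬cache ∨ ¬pump) forces pump = False.
  then (¬key ∨ pump) forces key = False.
  then (busy ∨ pump) forces busy = True.
  then (key ∨ ¬rain) forces rain = False.
Set power = True.
All clauses satisfied.

cache = True; busy = True; key = False; power = True; pump = False; rain = False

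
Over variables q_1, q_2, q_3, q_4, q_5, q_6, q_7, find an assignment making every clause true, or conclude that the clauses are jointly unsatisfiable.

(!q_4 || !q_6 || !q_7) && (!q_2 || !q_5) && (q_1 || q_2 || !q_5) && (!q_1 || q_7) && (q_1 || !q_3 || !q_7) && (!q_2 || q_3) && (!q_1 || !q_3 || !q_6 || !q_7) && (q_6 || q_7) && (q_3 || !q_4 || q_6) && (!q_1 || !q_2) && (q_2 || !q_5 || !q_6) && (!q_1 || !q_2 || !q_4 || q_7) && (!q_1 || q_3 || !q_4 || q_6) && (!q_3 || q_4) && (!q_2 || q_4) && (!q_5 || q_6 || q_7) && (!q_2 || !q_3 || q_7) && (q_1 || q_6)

Set q_1 = False.
  then (q_1 || q_6) forces q_6 = True.
Try q_2 = True:
  (!q_2 || !q_5) forces q_5 = False.
  (!q_2 || q_3) forces q_3 = True.
  (q_1 || !q_3 || !q_7) forces q_7 = False.
  clause (!q_2 || !q_3 || q_7) is falsified — backtrack.
So q_2 = False.
  then (q_1 || q_2 || !q_5) forces q_5 = False.
Set q_3 = True.
  then (q_1 || !q_3 || !q_7) forces q_7 = False.
  then (!q_3 || q_4) forces q_4 = True.
All clauses satisfied.

q_1 = False; q_2 = False; q_3 = True; q_4 = True; q_5 = False; q_6 = True; q_7 = False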